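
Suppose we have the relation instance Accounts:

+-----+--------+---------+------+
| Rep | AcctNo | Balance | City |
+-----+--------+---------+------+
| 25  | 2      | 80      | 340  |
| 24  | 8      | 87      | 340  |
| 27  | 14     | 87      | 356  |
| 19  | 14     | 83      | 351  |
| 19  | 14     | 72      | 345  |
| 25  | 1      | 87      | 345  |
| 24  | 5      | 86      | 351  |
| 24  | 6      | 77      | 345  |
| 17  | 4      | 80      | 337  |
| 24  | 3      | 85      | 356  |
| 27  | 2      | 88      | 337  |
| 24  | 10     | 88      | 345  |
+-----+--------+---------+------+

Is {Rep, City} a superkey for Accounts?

No

Two distinct rows share (Rep=24, City=345), so {Rep, City} does not determine every attribute — not a superkey.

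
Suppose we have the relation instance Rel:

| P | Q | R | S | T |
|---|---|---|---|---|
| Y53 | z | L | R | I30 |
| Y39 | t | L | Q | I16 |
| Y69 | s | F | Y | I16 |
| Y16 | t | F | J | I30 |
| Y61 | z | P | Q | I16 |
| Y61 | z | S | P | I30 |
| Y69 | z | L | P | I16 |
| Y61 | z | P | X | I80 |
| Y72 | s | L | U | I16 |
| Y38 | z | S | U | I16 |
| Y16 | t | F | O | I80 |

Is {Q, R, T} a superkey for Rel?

Yes

All 11 rows have distinct {Q, R, T} values, so {Q, R, T} → (all attributes) holds and {Q, R, T} is a superkey.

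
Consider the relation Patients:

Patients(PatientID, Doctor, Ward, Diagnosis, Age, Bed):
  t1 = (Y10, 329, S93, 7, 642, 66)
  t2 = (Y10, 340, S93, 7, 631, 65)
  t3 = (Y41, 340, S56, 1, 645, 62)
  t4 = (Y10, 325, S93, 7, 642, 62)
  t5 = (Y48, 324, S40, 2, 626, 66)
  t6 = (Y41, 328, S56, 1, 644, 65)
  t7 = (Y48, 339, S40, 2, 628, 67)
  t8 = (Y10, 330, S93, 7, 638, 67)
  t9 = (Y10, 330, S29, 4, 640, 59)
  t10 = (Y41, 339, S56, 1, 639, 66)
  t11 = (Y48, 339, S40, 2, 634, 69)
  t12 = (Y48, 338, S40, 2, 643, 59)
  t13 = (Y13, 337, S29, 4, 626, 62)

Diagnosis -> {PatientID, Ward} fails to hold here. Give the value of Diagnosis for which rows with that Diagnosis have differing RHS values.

4

Diagnosis=7: rows 1, 2, 4, 8 → {PatientID,Ward} = (Y10, S93), (Y10, S93), (Y10, S93), (Y10, S93) ✓
Diagnosis=1: rows 3, 6, 10 → {PatientID,Ward} = (Y41, S56), (Y41, S56), (Y41, S56) ✓
Diagnosis=2: rows 5, 7, 11, 12 → {PatientID,Ward} = (Y48, S40), (Y48, S40), (Y48, S40), (Y48, S40) ✓
Diagnosis=4: rows 9, 13 → {PatientID,Ward} takes values {(Y10, S29), (Y13, S29)} — violation
The only Diagnosis value with inconsistent RHS is Diagnosis=4.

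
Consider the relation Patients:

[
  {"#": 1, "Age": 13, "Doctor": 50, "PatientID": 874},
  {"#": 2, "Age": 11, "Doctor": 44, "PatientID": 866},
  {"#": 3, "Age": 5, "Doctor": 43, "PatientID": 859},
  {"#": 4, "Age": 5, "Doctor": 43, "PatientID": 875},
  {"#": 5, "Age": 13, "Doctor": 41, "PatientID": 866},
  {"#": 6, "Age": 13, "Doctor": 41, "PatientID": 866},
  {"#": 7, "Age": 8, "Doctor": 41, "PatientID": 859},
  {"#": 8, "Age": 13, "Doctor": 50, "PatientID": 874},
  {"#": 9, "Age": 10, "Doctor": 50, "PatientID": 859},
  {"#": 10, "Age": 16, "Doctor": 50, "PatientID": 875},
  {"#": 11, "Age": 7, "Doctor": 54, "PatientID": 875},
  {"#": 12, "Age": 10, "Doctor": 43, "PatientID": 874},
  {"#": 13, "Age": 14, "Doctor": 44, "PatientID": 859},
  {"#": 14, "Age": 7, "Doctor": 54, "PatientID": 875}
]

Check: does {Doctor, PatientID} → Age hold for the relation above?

Yes

(Doctor=50, PatientID=874): rows 1, 8 → Age = 13, 13 ✓
(Doctor=44, PatientID=866): row 2 → Age = 11 ✓
(Doctor=43, PatientID=859): row 3 → Age = 5 ✓
(Doctor=43, PatientID=875): row 4 → Age = 5 ✓
(Doctor=41, PatientID=866): rows 5, 6 → Age = 13, 13 ✓
(Doctor=41, PatientID=859): row 7 → Age = 8 ✓
(Doctor=50, PatientID=859): row 9 → Age = 10 ✓
(Doctor=50, PatientID=875): row 10 → Age = 16 ✓
(Doctor=54, PatientID=875): rows 11, 14 → Age = 7, 7 ✓
(Doctor=43, PatientID=874): row 12 → Age = 10 ✓
(Doctor=44, PatientID=859): row 13 → Age = 14 ✓
Every {Doctor, PatientID} value is associated with a single Age value, so {Doctor, PatientID} → Age holds.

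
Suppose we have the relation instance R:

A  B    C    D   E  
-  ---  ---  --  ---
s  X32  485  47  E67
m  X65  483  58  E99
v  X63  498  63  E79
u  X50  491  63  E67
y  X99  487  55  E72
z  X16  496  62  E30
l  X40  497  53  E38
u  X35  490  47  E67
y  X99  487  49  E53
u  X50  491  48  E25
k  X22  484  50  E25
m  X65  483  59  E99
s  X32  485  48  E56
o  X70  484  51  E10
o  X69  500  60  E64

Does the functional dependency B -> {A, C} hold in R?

B=X32: 2 rows → {A,C} = (s, 485), (s, 485) ✓
B=X65: 2 rows → {A,C} = (m, 483), (m, 483) ✓
B=X63: 1 row → {A,C} = (v, 498) ✓
B=X50: 2 rows → {A,C} = (u, 491), (u, 491) ✓
B=X99: 2 rows → {A,C} = (y, 487), (y, 487) ✓
B=X16: 1 row → {A,C} = (z, 496) ✓
B=X40: 1 row → {A,C} = (l, 497) ✓
B=X35: 1 row → {A,C} = (u, 490) ✓
B=X22: 1 row → {A,C} = (k, 484) ✓
B=X70: 1 row → {A,C} = (o, 484) ✓
B=X69: 1 row → {A,C} = (o, 500) ✓
Every B value is associated with a single {A, C} value, so B -> {A, C} holds.

Yes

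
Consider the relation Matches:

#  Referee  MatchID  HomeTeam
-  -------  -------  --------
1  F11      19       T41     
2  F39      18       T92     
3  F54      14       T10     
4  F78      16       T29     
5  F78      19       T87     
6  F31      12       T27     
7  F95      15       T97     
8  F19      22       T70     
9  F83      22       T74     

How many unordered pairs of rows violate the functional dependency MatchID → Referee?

MatchID=19: violating pairs (1,5) — 1 pair.
MatchID=22: violating pairs (8,9) — 1 pair.

2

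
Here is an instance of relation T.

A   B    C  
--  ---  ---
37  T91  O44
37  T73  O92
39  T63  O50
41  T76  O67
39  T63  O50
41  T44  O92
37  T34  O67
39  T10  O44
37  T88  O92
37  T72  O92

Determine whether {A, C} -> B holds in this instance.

No

(A=37, C=O44): 1 row → B = T91 ✓
(A=37, C=O92): 3 rows → B takes values {T73, T88, T72} — violation
(A=39, C=O50): 2 rows → B = T63, T63 ✓
(A=41, C=O67): 1 row → B = T76 ✓
(A=41, C=O92): 1 row → B = T44 ✓
(A=37, C=O67): 1 row → B = T34 ✓
(A=39, C=O44): 1 row → B = T10 ✓
Two rows agree on {A, C} but differ on B, so {A, C} -> B does not hold.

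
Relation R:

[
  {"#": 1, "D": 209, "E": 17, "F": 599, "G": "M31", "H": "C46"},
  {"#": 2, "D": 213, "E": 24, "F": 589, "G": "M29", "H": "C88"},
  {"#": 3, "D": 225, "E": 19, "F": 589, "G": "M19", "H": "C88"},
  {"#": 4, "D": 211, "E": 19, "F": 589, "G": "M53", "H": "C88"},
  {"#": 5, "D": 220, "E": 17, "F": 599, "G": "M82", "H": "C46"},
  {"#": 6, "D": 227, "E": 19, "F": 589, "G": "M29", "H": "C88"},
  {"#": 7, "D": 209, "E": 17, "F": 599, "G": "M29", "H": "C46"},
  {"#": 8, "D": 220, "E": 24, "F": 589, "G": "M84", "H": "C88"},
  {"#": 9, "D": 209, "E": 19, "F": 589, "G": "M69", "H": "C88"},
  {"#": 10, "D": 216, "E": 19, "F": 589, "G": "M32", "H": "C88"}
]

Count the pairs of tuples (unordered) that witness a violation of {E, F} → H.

(E=17, F=599): all 3 rows agree on H — 0 pairs.
(E=24, F=589): all 2 rows agree on H — 0 pairs.
(E=19, F=589): all 5 rows agree on H — 0 pairs.

0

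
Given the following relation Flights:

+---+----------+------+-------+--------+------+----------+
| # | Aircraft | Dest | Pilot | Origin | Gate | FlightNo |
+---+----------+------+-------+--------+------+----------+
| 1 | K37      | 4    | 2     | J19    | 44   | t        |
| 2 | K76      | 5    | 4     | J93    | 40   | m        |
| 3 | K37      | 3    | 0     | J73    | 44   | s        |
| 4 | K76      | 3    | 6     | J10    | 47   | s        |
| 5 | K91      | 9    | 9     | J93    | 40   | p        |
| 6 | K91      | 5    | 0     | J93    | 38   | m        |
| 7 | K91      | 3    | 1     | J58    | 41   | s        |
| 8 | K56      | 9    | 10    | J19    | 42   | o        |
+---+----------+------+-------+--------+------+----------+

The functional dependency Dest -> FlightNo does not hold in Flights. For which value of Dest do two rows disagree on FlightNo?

Dest=4: row 1 → FlightNo = t ✓
Dest=5: rows 2, 6 → FlightNo = m, m ✓
Dest=3: rows 3, 4, 7 → FlightNo = s, s, s ✓
Dest=9: rows 5, 8 → FlightNo takes values {p, o} — violation
The only Dest value with inconsistent FlightNo is Dest=9.

9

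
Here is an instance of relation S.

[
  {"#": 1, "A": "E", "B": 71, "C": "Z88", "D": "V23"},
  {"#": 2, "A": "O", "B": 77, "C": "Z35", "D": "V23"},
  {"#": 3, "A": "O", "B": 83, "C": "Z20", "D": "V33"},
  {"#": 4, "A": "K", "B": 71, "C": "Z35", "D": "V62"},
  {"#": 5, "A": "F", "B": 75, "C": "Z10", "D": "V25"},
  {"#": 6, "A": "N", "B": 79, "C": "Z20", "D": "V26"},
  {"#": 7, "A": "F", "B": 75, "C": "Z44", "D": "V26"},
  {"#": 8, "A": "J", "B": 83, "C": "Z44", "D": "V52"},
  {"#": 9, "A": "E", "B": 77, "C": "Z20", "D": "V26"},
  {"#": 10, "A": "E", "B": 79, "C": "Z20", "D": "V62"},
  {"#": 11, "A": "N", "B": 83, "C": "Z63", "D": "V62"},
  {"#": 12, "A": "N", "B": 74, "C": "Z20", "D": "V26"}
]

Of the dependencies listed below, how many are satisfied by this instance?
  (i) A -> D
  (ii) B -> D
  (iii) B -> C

(i) A -> D: A=E: rows 1, 9, 10 → D takes values {V23, V26, V62} — violation; A=O: rows 2, 3 → D takes values {V23, V33} — violation; A=F: rows 5, 7 → D takes values {V25, V26} — violation; A=N: rows 6, 11, 12 → D takes values {V26, V62} — violation — fails.
(ii) B -> D: B=71: rows 1, 4 → D takes values {V23, V62} — violation; B=77: rows 2, 9 → D takes values {V23, V26} — violation; B=83: rows 3, 8, 11 → D takes values {V33, V52, V62} — violation; B=75: rows 5, 7 → D takes values {V25, V26} — violation; B=79: rows 6, 10 → D takes values {V26, V62} — violation — fails.
(iii) B -> C: B=71: rows 1, 4 → C takes values {Z88, Z35} — violation; B=77: rows 2, 9 → C takes values {Z35, Z20} — violation; B=83: rows 3, 8, 11 → C takes values {Z20, Z44, Z63} — violation; B=75: rows 5, 7 → C takes values {Z10, Z44} — violation — fails.
None of the 3 dependencies hold.

0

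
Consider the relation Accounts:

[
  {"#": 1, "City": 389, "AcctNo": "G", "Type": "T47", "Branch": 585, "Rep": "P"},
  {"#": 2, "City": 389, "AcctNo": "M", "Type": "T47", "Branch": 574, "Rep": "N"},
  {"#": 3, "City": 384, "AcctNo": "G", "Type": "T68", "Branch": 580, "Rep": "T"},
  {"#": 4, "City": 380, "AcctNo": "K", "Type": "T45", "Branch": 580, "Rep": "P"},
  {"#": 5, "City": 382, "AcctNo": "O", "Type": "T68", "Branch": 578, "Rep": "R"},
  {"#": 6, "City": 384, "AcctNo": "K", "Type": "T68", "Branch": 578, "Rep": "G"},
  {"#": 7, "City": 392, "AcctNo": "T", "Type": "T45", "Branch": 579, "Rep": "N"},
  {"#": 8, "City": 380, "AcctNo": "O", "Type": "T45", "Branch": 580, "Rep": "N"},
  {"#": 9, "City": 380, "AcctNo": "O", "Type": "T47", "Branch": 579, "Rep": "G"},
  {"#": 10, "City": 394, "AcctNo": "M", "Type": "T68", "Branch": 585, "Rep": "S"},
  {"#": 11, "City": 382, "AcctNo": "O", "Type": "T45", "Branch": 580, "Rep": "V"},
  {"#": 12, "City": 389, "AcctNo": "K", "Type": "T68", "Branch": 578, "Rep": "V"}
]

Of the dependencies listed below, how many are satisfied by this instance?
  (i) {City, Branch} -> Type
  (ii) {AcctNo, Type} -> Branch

2

(i) {City, Branch} -> Type: every LHS value maps to a single RHS value — holds.
(ii) {AcctNo, Type} -> Branch: every LHS value maps to a single RHS value — holds.
2 of the 2 dependencies hold.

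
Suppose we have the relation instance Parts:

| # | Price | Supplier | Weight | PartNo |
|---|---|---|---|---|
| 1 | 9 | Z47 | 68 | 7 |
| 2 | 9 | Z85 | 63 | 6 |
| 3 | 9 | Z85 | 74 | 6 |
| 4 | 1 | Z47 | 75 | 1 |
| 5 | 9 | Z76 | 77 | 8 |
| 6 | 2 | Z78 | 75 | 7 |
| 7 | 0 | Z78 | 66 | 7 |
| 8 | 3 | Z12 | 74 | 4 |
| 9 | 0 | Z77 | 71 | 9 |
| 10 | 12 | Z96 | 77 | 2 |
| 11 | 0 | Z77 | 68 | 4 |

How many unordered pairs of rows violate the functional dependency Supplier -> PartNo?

2

Supplier=Z47: violating pairs (1,4) — 1 pair.
Supplier=Z85: all 2 rows agree on PartNo — 0 pairs.
Supplier=Z78: all 2 rows agree on PartNo — 0 pairs.
Supplier=Z77: violating pairs (9,11) — 1 pair.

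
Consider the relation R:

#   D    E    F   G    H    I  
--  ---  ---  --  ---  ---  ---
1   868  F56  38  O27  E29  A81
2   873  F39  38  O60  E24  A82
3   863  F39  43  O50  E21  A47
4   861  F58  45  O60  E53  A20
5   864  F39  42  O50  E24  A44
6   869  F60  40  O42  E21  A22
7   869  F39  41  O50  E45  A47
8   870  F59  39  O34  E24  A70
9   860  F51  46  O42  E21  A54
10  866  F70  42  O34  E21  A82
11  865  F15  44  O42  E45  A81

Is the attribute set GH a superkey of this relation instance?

Rows 6 and 9 have the same GH value (G=O42, H=E21) but are distinct tuples, so GH does not determine every attribute — not a superkey.

No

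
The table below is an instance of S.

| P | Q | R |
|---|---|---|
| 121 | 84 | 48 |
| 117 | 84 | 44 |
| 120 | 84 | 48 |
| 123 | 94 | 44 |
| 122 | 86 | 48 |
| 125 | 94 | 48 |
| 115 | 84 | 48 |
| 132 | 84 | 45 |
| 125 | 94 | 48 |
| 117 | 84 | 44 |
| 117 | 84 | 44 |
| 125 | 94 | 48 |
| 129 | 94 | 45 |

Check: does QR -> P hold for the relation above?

(Q=84, R=48): 3 rows → P takes values {121, 120, 115} — violation
(Q=84, R=44): 3 rows → P = 117, 117, 117 ✓
(Q=94, R=44): 1 row → P = 123 ✓
(Q=86, R=48): 1 row → P = 122 ✓
(Q=94, R=48): 3 rows → P = 125, 125, 125 ✓
(Q=84, R=45): 1 row → P = 132 ✓
(Q=94, R=45): 1 row → P = 129 ✓
Two rows agree on QR but differ on P, so QR -> P does not hold.

No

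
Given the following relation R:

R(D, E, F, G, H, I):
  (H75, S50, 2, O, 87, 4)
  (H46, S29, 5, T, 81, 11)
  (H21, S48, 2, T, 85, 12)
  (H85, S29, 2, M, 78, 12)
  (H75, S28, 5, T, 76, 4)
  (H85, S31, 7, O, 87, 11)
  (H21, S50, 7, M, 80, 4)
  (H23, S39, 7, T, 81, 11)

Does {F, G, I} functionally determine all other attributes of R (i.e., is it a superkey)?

All 8 rows have distinct {F, G, I} values, so {F, G, I} → (all attributes) holds and {F, G, I} is a superkey.

Yes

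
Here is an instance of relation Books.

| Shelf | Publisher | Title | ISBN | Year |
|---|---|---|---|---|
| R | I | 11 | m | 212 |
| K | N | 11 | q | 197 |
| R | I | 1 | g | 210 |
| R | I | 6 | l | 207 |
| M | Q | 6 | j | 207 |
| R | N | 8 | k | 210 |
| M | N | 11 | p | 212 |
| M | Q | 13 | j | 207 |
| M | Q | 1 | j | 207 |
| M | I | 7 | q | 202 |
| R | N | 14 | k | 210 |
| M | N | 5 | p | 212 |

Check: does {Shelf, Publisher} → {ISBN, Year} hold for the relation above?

No

(Shelf=R, Publisher=I): 3 rows → {ISBN,Year} takes values {(m, 212), (g, 210), (l, 207)} — violation
(Shelf=K, Publisher=N): 1 row → {ISBN,Year} = (q, 197) ✓
(Shelf=M, Publisher=Q): 3 rows → {ISBN,Year} = (j, 207), (j, 207), (j, 207) ✓
(Shelf=R, Publisher=N): 2 rows → {ISBN,Year} = (k, 210), (k, 210) ✓
(Shelf=M, Publisher=N): 2 rows → {ISBN,Year} = (p, 212), (p, 212) ✓
(Shelf=M, Publisher=I): 1 row → {ISBN,Year} = (q, 202) ✓
Two rows agree on {Shelf, Publisher} but differ on {ISBN, Year}, so {Shelf, Publisher} → {ISBN, Year} does not hold.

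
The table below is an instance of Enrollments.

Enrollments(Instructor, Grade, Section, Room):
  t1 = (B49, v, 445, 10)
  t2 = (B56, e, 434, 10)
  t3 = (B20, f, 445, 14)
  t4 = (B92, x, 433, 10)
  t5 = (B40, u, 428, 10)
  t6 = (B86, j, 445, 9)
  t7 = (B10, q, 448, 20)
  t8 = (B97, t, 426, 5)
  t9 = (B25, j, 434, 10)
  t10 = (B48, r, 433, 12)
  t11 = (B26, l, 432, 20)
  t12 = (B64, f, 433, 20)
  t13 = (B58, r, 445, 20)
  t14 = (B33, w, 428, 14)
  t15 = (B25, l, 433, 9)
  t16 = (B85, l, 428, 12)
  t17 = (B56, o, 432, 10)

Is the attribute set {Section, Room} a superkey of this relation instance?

Rows 2 and 9 have the same {Section, Room} value (Section=434, Room=10) but are distinct tuples, so {Section, Room} does not determine every attribute — not a superkey.

No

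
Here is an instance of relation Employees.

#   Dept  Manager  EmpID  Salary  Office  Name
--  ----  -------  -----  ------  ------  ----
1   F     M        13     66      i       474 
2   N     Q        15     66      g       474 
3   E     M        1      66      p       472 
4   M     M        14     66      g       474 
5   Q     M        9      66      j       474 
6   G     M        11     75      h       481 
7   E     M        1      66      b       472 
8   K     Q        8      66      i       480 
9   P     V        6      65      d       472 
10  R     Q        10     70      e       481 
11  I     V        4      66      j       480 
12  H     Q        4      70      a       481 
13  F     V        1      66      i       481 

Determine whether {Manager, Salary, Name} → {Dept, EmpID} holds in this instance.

(Manager=M, Salary=66, Name=474): rows 1, 4, 5 → {Dept,EmpID} takes values {(F, 13), (M, 14), (Q, 9)} — violation
(Manager=Q, Salary=66, Name=474): row 2 → {Dept,EmpID} = (N, 15) ✓
(Manager=M, Salary=66, Name=472): rows 3, 7 → {Dept,EmpID} = (E, 1), (E, 1) ✓
(Manager=M, Salary=75, Name=481): row 6 → {Dept,EmpID} = (G, 11) ✓
(Manager=Q, Salary=66, Name=480): row 8 → {Dept,EmpID} = (K, 8) ✓
(Manager=V, Salary=65, Name=472): row 9 → {Dept,EmpID} = (P, 6) ✓
(Manager=Q, Salary=70, Name=481): rows 10, 12 → {Dept,EmpID} takes values {(R, 10), (H, 4)} — violation
(Manager=V, Salary=66, Name=480): row 11 → {Dept,EmpID} = (I, 4) ✓
(Manager=V, Salary=66, Name=481): row 13 → {Dept,EmpID} = (F, 1) ✓
Two rows agree on {Manager, Salary, Name} but differ on {Dept, EmpID}, so {Manager, Salary, Name} → {Dept, EmpID} does not hold.

No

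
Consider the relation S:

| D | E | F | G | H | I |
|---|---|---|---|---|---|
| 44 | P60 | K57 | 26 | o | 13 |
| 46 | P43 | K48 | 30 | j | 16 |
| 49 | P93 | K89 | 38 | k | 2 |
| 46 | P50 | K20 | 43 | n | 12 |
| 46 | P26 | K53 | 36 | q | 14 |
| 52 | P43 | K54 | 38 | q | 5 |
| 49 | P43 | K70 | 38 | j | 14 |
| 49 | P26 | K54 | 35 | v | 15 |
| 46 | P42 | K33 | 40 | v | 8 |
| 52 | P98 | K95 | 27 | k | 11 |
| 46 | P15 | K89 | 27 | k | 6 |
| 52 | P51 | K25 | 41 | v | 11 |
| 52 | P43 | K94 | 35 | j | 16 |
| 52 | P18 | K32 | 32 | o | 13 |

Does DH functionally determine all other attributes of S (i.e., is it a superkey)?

All 14 rows have distinct DH values, so DH → (all attributes) holds and DH is a superkey.

Yes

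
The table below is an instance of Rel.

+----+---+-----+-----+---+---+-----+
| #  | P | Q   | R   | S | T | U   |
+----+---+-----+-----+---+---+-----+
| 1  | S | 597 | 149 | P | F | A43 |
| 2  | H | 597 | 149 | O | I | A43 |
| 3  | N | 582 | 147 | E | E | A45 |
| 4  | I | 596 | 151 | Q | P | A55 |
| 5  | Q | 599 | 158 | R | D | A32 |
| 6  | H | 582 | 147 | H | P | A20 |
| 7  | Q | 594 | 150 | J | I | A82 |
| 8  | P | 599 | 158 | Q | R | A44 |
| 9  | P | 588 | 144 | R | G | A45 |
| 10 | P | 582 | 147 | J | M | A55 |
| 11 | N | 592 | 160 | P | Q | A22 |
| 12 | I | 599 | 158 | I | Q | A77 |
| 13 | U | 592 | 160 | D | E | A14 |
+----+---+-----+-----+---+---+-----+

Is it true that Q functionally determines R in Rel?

Yes

Q=597: rows 1, 2 → R = 149, 149 ✓
Q=582: rows 3, 6, 10 → R = 147, 147, 147 ✓
Q=596: row 4 → R = 151 ✓
Q=599: rows 5, 8, 12 → R = 158, 158, 158 ✓
Q=594: row 7 → R = 150 ✓
Q=588: row 9 → R = 144 ✓
Q=592: rows 11, 13 → R = 160, 160 ✓
Every Q value is associated with a single R value, so Q → R holds.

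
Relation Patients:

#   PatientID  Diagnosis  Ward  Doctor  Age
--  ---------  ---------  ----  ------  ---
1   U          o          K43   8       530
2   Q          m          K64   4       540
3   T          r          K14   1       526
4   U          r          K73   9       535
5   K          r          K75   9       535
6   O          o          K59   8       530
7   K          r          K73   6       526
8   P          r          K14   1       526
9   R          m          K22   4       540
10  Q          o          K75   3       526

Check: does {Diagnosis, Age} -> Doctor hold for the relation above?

(Diagnosis=o, Age=530): rows 1, 6 → Doctor = 8, 8 ✓
(Diagnosis=m, Age=540): rows 2, 9 → Doctor = 4, 4 ✓
(Diagnosis=r, Age=526): rows 3, 7, 8 → Doctor takes values {1, 6} — violation
(Diagnosis=r, Age=535): rows 4, 5 → Doctor = 9, 9 ✓
(Diagnosis=o, Age=526): row 10 → Doctor = 3 ✓
Two rows agree on {Diagnosis, Age} but differ on Doctor, so {Diagnosis, Age} -> Doctor does not hold.

No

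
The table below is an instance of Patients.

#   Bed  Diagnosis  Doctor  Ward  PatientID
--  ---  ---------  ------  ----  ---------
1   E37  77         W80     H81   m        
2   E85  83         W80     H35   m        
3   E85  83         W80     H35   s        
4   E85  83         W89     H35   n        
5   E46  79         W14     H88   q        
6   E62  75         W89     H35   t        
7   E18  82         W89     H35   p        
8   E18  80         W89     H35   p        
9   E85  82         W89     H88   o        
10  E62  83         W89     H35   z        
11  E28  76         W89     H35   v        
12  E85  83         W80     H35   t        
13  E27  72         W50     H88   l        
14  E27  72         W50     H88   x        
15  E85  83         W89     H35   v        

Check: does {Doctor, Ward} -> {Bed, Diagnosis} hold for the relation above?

(Doctor=W80, Ward=H81): row 1 → {Bed,Diagnosis} = (E37, 77) ✓
(Doctor=W80, Ward=H35): rows 2, 3, 12 → {Bed,Diagnosis} = (E85, 83), (E85, 83), (E85, 83) ✓
(Doctor=W89, Ward=H35): rows 4, 6, 7, 8, 10, 11, 15 → {Bed,Diagnosis} takes values {(E85, 83), (E62, 75), (E18, 82), (E18, 80), (E62, 83), (E28, 76)} — violation
(Doctor=W14, Ward=H88): row 5 → {Bed,Diagnosis} = (E46, 79) ✓
(Doctor=W89, Ward=H88): row 9 → {Bed,Diagnosis} = (E85, 82) ✓
(Doctor=W50, Ward=H88): rows 13, 14 → {Bed,Diagnosis} = (E27, 72), (E27, 72) ✓
Two rows agree on {Doctor, Ward} but differ on {Bed, Diagnosis}, so {Doctor, Ward} -> {Bed, Diagnosis} does not hold.

No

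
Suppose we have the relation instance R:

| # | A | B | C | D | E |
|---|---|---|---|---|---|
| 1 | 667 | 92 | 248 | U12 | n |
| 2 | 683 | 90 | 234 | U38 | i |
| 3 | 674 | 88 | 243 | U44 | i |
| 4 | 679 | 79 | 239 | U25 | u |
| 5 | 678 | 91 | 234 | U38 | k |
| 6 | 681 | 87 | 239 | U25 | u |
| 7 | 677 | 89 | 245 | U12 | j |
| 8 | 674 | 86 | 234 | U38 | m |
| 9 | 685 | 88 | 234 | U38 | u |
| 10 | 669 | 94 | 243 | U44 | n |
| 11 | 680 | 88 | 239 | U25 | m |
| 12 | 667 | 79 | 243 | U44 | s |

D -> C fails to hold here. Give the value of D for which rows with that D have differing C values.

U12

D=U12: rows 1, 7 → C takes values {248, 245} — violation
D=U38: rows 2, 5, 8, 9 → C = 234, 234, 234, 234 ✓
D=U44: rows 3, 10, 12 → C = 243, 243, 243 ✓
D=U25: rows 4, 6, 11 → C = 239, 239, 239 ✓
The only D value with inconsistent C is D=U12.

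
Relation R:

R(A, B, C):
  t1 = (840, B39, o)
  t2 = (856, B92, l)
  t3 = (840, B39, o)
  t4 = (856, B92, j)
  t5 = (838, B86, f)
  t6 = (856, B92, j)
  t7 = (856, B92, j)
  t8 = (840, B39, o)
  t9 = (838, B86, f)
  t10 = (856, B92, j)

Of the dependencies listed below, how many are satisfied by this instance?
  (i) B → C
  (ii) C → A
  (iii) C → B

(i) B → C: B=B92: rows 2, 4, 6, 7, 10 → C takes values {l, j} — violation — fails.
(ii) C → A: every LHS value maps to a single RHS value — holds.
(iii) C → B: every LHS value maps to a single RHS value — holds.
2 of the 3 dependencies hold.

2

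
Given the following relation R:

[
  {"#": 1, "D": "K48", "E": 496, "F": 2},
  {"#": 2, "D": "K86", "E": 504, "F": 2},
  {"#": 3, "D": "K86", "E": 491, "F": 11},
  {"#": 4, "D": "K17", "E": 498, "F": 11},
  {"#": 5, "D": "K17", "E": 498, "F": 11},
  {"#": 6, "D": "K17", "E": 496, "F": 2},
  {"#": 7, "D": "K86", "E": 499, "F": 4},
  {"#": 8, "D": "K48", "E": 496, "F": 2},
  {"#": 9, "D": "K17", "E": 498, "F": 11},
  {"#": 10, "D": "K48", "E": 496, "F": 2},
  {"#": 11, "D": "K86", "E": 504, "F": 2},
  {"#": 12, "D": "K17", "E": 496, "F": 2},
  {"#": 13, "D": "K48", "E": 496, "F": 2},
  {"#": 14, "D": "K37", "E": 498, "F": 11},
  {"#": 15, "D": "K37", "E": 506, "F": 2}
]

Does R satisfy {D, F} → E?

(D=K48, F=2): rows 1, 8, 10, 13 → E = 496, 496, 496, 496 ✓
(D=K86, F=2): rows 2, 11 → E = 504, 504 ✓
(D=K86, F=11): row 3 → E = 491 ✓
(D=K17, F=11): rows 4, 5, 9 → E = 498, 498, 498 ✓
(D=K17, F=2): rows 6, 12 → E = 496, 496 ✓
(D=K86, F=4): row 7 → E = 499 ✓
(D=K37, F=11): row 14 → E = 498 ✓
(D=K37, F=2): row 15 → E = 506 ✓
Every {D, F} value is associated with a single E value, so {D, F} → E holds.

Yes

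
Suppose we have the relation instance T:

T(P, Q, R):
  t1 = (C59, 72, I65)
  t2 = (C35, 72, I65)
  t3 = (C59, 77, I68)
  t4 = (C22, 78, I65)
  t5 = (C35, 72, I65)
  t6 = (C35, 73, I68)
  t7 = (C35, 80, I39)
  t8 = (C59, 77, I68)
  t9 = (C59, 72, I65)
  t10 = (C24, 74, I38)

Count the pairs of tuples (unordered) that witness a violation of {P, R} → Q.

0

(P=C59, R=I65): all 2 rows agree on Q — 0 pairs.
(P=C35, R=I65): all 2 rows agree on Q — 0 pairs.
(P=C59, R=I68): all 2 rows agree on Q — 0 pairs.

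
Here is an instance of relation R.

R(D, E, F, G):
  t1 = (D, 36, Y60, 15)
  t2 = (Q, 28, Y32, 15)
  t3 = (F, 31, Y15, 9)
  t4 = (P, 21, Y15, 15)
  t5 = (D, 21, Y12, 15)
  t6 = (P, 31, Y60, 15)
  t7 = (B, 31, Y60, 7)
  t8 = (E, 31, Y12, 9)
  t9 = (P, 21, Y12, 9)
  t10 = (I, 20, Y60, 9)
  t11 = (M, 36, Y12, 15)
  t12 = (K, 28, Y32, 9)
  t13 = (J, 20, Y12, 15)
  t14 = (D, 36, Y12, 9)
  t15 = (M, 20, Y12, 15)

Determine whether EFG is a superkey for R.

Rows 13 and 15 have the same EFG value (E=20, F=Y12, G=15) but are distinct tuples, so EFG does not determine every attribute — not a superkey.

No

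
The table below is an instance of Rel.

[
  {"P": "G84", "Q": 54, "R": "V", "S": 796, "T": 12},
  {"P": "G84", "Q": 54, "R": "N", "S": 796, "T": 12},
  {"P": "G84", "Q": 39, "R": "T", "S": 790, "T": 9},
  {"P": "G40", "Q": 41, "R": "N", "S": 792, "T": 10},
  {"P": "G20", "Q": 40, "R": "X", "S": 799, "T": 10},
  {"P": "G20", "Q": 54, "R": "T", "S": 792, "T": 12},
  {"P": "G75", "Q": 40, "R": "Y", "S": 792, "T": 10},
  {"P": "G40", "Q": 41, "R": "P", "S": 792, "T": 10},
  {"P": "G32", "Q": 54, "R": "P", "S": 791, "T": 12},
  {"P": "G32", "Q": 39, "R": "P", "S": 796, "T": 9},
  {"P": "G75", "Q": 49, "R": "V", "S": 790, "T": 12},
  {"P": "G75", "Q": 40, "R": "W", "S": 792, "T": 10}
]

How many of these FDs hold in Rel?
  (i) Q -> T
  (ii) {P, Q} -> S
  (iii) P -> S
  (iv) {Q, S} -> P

(i) Q -> T: every LHS value maps to a single RHS value — holds.
(ii) {P, Q} -> S: every LHS value maps to a single RHS value — holds.
(iii) P -> S: P=G84: 3 rows → S takes values {796, 790} — violation; P=G20: 2 rows → S takes values {799, 792} — violation; P=G75: 3 rows → S takes values {792, 790} — violation; P=G32: 2 rows → S takes values {791, 796} — violation — fails.
(iv) {Q, S} -> P: every LHS value maps to a single RHS value — holds.
3 of the 4 dependencies hold.

3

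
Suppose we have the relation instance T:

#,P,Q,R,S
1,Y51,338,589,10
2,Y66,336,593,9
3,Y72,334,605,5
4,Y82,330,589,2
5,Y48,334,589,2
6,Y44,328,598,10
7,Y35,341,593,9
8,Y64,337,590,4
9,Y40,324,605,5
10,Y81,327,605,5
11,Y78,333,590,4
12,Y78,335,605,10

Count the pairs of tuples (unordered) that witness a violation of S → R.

3

S=10: violating pairs (1,6), (1,12), (6,12) — 3 pairs.
S=9: all 2 rows agree on R — 0 pairs.
S=5: all 3 rows agree on R — 0 pairs.
S=2: all 2 rows agree on R — 0 pairs.
S=4: all 2 rows agree on R — 0 pairs.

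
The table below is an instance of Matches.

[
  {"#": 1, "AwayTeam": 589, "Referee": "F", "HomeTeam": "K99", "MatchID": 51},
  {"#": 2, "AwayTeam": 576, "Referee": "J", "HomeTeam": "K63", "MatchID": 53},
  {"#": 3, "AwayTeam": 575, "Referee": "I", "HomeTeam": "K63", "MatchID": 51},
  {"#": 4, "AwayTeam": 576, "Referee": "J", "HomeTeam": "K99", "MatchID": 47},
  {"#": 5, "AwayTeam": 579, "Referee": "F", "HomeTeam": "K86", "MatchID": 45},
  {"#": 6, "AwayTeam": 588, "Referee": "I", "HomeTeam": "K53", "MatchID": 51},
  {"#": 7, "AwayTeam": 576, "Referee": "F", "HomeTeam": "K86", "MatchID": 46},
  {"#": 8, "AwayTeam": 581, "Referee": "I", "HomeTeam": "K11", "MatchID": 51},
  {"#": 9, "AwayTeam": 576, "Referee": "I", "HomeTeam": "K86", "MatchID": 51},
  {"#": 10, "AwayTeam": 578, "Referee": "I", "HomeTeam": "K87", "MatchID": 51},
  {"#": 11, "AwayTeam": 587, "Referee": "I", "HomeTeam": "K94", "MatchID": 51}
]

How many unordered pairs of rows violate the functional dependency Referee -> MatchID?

4

Referee=F: violating pairs (1,5), (1,7), (5,7) — 3 pairs.
Referee=J: violating pairs (2,4) — 1 pair.
Referee=I: all 6 rows agree on MatchID — 0 pairs.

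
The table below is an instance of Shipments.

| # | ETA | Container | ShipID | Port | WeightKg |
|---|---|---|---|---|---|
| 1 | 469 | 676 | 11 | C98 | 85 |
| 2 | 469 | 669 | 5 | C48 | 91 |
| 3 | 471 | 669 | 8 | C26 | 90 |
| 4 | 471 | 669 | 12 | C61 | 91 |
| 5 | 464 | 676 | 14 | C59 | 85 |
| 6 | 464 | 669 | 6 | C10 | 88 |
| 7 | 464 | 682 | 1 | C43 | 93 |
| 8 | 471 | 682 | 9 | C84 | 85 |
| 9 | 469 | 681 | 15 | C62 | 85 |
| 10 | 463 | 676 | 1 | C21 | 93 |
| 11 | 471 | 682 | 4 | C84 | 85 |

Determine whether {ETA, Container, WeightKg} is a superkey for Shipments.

No

Rows 8 and 11 have the same {ETA, Container, WeightKg} value (ETA=471, Container=682, WeightKg=85) but are distinct tuples, so {ETA, Container, WeightKg} does not determine every attribute — not a superkey.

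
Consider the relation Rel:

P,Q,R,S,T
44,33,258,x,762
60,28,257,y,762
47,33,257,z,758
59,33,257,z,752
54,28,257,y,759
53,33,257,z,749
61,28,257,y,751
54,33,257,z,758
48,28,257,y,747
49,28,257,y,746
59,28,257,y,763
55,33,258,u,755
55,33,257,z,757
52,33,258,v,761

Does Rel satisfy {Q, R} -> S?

No

(Q=33, R=258): 3 rows → S takes values {x, u, v} — violation
(Q=28, R=257): 6 rows → S = y, y, y, y, y, y ✓
(Q=33, R=257): 5 rows → S = z, z, z, z, z ✓
Two rows agree on {Q, R} but differ on S, so {Q, R} -> S does not hold.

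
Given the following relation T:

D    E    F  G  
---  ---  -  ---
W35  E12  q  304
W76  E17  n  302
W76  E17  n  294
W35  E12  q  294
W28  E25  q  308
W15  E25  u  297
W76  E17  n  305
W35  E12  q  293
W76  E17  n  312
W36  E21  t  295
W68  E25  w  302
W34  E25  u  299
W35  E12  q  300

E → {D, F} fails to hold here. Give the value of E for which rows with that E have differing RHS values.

E=E12: 4 rows → {D,F} = (W35, q), (W35, q), (W35, q), (W35, q) ✓
E=E17: 4 rows → {D,F} = (W76, n), (W76, n), (W76, n), (W76, n) ✓
E=E25: 4 rows → {D,F} takes values {(W28, q), (W15, u), (W68, w), (W34, u)} — violation
E=E21: 1 row → {D,F} = (W36, t) ✓
The only E value with inconsistent RHS is E=E25.

E25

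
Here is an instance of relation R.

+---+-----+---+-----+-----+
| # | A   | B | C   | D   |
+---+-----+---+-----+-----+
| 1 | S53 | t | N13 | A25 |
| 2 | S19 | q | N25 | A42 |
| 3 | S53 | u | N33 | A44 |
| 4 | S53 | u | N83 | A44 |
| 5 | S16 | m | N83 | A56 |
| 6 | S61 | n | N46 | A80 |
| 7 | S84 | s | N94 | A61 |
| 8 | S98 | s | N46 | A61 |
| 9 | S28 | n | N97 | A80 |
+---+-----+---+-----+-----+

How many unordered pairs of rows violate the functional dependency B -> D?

0

B=u: all 2 rows agree on D — 0 pairs.
B=n: all 2 rows agree on D — 0 pairs.
B=s: all 2 rows agree on D — 0 pairs.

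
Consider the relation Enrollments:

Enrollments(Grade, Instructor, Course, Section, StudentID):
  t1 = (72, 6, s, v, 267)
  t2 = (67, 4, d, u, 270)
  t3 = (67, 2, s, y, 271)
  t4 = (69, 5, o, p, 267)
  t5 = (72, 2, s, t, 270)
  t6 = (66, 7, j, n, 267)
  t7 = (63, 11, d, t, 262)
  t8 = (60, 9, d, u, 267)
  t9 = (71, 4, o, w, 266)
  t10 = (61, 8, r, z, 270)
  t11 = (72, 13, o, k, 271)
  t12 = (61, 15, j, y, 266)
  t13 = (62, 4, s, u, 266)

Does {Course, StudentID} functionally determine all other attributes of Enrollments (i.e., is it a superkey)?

All 13 rows have distinct {Course, StudentID} values, so {Course, StudentID} → (all attributes) holds and {Course, StudentID} is a superkey.

Yes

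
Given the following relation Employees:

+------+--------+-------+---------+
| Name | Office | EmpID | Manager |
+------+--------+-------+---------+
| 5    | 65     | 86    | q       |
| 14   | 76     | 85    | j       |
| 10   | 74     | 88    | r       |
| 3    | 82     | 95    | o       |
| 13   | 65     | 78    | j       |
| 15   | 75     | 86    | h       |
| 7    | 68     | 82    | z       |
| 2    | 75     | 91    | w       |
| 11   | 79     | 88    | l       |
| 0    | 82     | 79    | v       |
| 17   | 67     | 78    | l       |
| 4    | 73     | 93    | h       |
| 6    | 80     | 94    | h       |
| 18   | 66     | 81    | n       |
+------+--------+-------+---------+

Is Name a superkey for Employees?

All 14 rows have distinct Name values, so Name → (all attributes) holds and Name is a superkey.

Yes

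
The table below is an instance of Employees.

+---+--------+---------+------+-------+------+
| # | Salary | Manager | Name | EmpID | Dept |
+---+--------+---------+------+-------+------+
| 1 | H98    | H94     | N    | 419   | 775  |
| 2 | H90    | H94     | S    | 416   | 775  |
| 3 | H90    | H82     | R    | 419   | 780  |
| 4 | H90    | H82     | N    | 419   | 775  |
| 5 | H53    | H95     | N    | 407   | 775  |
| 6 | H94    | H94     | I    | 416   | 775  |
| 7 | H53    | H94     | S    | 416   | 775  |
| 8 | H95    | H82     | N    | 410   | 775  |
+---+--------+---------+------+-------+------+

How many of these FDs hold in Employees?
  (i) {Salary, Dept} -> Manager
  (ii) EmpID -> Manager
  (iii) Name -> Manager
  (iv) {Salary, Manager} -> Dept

(i) {Salary, Dept} -> Manager: (Salary=H90, Dept=775): rows 2, 4 → Manager takes values {H94, H82} — violation; (Salary=H53, Dept=775): rows 5, 7 → Manager takes values {H95, H94} — violation — fails.
(ii) EmpID -> Manager: EmpID=419: rows 1, 3, 4 → Manager takes values {H94, H82} — violation — fails.
(iii) Name -> Manager: Name=N: rows 1, 4, 5, 8 → Manager takes values {H94, H82, H95} — violation — fails.
(iv) {Salary, Manager} -> Dept: (Salary=H90, Manager=H82): rows 3, 4 → Dept takes values {780, 775} — violation — fails.
None of the 4 dependencies hold.

0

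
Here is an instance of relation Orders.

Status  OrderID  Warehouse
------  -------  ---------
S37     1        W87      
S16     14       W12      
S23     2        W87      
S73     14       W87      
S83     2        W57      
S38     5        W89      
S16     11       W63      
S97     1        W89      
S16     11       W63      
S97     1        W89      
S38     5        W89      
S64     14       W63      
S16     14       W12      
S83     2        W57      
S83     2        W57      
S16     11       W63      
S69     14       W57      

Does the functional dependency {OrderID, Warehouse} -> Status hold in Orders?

(OrderID=1, Warehouse=W87): 1 row → Status = S37 ✓
(OrderID=14, Warehouse=W12): 2 rows → Status = S16, S16 ✓
(OrderID=2, Warehouse=W87): 1 row → Status = S23 ✓
(OrderID=14, Warehouse=W87): 1 row → Status = S73 ✓
(OrderID=2, Warehouse=W57): 3 rows → Status = S83, S83, S83 ✓
(OrderID=5, Warehouse=W89): 2 rows → Status = S38, S38 ✓
(OrderID=11, Warehouse=W63): 3 rows → Status = S16, S16, S16 ✓
(OrderID=1, Warehouse=W89): 2 rows → Status = S97, S97 ✓
(OrderID=14, Warehouse=W63): 1 row → Status = S64 ✓
(OrderID=14, Warehouse=W57): 1 row → Status = S69 ✓
Every {OrderID, Warehouse} value is associated with a single Status value, so {OrderID, Warehouse} -> Status holds.

Yes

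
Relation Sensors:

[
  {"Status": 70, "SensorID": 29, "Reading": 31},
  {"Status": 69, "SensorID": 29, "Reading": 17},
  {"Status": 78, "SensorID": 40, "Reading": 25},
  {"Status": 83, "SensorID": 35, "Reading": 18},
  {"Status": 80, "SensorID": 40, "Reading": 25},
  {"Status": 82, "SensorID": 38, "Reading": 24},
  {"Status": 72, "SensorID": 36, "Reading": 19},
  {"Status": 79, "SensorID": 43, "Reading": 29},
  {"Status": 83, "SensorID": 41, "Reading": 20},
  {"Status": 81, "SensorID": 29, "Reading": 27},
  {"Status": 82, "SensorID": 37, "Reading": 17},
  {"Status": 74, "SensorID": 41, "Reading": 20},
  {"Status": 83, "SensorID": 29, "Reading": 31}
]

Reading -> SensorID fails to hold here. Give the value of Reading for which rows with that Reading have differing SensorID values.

Reading=31: 2 rows → SensorID = 29, 29 ✓
Reading=17: 2 rows → SensorID takes values {29, 37} — violation
Reading=25: 2 rows → SensorID = 40, 40 ✓
Reading=18: 1 row → SensorID = 35 ✓
Reading=24: 1 row → SensorID = 38 ✓
Reading=19: 1 row → SensorID = 36 ✓
Reading=29: 1 row → SensorID = 43 ✓
Reading=20: 2 rows → SensorID = 41, 41 ✓
Reading=27: 1 row → SensorID = 29 ✓
The only Reading value with inconsistent SensorID is Reading=17.

17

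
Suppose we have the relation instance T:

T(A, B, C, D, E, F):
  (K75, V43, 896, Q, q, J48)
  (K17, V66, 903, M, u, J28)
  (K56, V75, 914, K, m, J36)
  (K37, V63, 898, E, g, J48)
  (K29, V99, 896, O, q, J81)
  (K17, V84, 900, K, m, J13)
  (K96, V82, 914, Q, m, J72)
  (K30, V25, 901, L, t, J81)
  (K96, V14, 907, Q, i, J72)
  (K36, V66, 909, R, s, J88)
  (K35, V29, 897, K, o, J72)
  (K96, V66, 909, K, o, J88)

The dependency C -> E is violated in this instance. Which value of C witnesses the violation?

C=896: 2 rows → E = q, q ✓
C=903: 1 row → E = u ✓
C=914: 2 rows → E = m, m ✓
C=898: 1 row → E = g ✓
C=900: 1 row → E = m ✓
C=901: 1 row → E = t ✓
C=907: 1 row → E = i ✓
C=909: 2 rows → E takes values {s, o} — violation
C=897: 1 row → E = o ✓
The only C value with inconsistent E is C=909.

909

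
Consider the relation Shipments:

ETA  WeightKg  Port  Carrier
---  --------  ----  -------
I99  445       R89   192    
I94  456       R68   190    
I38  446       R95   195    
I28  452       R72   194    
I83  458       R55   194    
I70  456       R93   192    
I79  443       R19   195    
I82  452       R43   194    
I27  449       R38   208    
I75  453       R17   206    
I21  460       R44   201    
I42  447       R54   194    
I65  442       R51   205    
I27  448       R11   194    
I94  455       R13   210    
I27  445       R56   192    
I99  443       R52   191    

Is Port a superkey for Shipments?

Yes

All 17 rows have distinct Port values, so Port → (all attributes) holds and Port is a superkey.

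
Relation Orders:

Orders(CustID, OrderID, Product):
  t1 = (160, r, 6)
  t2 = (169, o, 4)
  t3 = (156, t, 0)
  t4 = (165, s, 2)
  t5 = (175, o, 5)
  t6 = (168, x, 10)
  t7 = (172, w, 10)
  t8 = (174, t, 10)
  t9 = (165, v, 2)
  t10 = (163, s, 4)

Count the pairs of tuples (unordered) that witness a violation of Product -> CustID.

Product=4: violating pairs (2,10) — 1 pair.
Product=2: all 2 rows agree on CustID — 0 pairs.
Product=10: violating pairs (6,7), (6,8), (7,8) — 3 pairs.

4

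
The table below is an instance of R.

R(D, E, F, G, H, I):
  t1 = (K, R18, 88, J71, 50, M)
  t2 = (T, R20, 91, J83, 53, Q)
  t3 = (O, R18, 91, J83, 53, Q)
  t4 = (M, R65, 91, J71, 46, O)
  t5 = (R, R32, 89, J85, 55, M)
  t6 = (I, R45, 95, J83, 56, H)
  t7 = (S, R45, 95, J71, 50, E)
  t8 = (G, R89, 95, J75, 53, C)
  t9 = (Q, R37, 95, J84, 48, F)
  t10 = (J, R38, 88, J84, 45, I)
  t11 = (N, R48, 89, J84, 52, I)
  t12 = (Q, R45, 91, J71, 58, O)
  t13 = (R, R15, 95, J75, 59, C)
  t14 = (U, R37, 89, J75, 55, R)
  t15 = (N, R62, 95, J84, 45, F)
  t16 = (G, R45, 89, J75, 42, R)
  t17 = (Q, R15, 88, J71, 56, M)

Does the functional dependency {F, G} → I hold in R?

Yes

(F=88, G=J71): rows 1, 17 → I = M, M ✓
(F=91, G=J83): rows 2, 3 → I = Q, Q ✓
(F=91, G=J71): rows 4, 12 → I = O, O ✓
(F=89, G=J85): row 5 → I = M ✓
(F=95, G=J83): row 6 → I = H ✓
(F=95, G=J71): row 7 → I = E ✓
(F=95, G=J75): rows 8, 13 → I = C, C ✓
(F=95, G=J84): rows 9, 15 → I = F, F ✓
(F=88, G=J84): row 10 → I = I ✓
(F=89, G=J84): row 11 → I = I ✓
(F=89, G=J75): rows 14, 16 → I = R, R ✓
Every {F, G} value is associated with a single I value, so {F, G} → I holds.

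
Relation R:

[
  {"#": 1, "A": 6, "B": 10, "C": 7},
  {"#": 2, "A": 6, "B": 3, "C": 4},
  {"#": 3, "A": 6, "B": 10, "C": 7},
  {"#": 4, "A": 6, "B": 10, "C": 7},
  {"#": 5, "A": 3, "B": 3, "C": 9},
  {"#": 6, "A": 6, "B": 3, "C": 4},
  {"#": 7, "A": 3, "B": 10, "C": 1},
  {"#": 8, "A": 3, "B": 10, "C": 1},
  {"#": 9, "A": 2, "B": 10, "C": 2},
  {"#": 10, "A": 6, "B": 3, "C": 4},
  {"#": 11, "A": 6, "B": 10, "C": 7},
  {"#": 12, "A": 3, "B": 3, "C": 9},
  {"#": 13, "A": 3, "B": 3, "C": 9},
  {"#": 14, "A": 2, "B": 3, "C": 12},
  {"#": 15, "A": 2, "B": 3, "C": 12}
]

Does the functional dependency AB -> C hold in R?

Yes

(A=6, B=10): rows 1, 3, 4, 11 → C = 7, 7, 7, 7 ✓
(A=6, B=3): rows 2, 6, 10 → C = 4, 4, 4 ✓
(A=3, B=3): rows 5, 12, 13 → C = 9, 9, 9 ✓
(A=3, B=10): rows 7, 8 → C = 1, 1 ✓
(A=2, B=10): row 9 → C = 2 ✓
(A=2, B=3): rows 14, 15 → C = 12, 12 ✓
Every AB value is associated with a single C value, so AB -> C holds.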